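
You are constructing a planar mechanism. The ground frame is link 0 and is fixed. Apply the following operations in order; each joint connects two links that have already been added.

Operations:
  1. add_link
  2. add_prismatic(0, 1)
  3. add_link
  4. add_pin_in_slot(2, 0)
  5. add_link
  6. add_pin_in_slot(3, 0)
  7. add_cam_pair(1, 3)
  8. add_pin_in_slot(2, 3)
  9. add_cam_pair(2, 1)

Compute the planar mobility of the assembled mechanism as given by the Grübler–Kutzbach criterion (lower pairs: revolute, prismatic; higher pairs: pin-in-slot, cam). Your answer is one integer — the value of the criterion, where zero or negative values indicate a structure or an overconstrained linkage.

link 0 = ground. State L|J1|J2 = 1|0|0
+link1  2|0|0
P(0,1) f=1→J1  2|1|0
+link2  3|1|0
PS(2,0) f=2→J2  3|1|1
+link3  4|1|1
PS(3,0) f=2→J2  4|1|2
C(1,3) f=2→J2  4|1|3
PS(2,3) f=2→J2  4|1|4
C(2,1) f=2→J2  4|1|5
M = 3(4−1)−2·1−5 = 9−2−5 = 2

M = 2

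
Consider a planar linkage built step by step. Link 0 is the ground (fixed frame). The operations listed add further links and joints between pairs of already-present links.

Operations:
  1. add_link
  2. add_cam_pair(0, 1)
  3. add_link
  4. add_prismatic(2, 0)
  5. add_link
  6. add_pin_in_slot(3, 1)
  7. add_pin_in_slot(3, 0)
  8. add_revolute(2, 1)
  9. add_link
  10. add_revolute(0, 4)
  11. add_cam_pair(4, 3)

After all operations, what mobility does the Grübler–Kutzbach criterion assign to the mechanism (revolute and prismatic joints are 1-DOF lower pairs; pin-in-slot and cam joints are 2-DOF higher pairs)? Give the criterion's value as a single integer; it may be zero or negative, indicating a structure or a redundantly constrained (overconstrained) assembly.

M = 2

(L,J1,J2)=(1,0,0); link0 fixed
link1: (2,0,0)
C 0-1 [J2]: (2,0,1)
link2: (3,0,1)
P 2-0 [J1]: (3,1,1)
link3: (4,1,1)
PS 3-1 [J2]: (4,1,2)
PS 3-0 [J2]: (4,1,3)
R 2-1 [J1]: (4,2,3)
link4: (5,2,3)
R 0-4 [J1]: (5,3,3)
C 4-3 [J2]: (5,3,4)
Grübler: 3·4 − 2·3 − 4 = 2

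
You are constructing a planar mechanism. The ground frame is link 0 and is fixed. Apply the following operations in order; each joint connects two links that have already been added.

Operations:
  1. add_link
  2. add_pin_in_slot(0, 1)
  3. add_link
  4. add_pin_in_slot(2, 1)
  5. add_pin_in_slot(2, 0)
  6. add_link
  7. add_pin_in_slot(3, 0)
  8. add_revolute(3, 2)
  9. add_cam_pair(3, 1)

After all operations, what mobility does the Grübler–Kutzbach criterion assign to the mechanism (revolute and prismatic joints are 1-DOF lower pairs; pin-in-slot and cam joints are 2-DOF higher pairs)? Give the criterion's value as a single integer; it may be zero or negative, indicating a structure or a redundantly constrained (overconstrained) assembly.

M = 2

L=1 J1=0 J2=0
add link → L=2 J1=0 J2=0
PS@0,1 dof=2 J2 → L=2 J1=0 J2=1
add link → L=3 J1=0 J2=1
PS@2,1 dof=2 J2 → L=3 J1=0 J2=2
PS@2,0 dof=2 J2 → L=3 J1=0 J2=3
add link → L=4 J1=0 J2=3
PS@3,0 dof=2 J2 → L=4 J1=0 J2=4
R@3,2 dof=1 J1 → L=4 J1=1 J2=4
C@3,1 dof=2 J2 → L=4 J1=1 J2=5
M=3(L−1)−2J1−J2=3·3−2·1−5=2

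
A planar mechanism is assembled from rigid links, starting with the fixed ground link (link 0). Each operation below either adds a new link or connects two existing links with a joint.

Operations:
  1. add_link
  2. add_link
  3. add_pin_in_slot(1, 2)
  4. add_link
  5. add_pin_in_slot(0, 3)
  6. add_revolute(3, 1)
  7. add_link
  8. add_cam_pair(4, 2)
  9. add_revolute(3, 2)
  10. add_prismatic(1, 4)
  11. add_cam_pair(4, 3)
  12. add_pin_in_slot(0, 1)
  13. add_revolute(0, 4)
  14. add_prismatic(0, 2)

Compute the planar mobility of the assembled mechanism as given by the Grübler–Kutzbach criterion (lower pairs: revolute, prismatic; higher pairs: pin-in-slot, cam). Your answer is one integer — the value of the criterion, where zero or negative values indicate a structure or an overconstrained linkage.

[1;0;0] (link 0 is ground)
L+ [2;0;0]
L+ [3;0;0]
PS(1,2)∈J2 [3;0;1]
L+ [4;0;1]
PS(0,3)∈J2 [4;0;2]
R(3,1)∈J1 [4;1;2]
L+ [5;1;2]
C(4,2)∈J2 [5;1;3]
R(3,2)∈J1 [5;2;3]
P(1,4)∈J1 [5;3;3]
C(4,3)∈J2 [5;3;4]
PS(0,1)∈J2 [5;3;5]
R(0,4)∈J1 [5;4;5]
P(0,2)∈J1 [5;5;5]
mobility = 12 − 10 − 5 = -3

M = -3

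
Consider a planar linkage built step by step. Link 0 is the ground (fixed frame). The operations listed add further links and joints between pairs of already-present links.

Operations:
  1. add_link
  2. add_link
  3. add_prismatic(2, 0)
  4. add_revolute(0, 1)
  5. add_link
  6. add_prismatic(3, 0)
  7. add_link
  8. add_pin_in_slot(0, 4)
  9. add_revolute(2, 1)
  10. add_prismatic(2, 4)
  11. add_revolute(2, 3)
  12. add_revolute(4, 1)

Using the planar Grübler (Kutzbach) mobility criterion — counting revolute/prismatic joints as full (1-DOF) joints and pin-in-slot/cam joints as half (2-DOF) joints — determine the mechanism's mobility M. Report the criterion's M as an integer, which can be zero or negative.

M = -3

ground; <1,0,0>
#1 <2,0,0>
#2 <3,0,0>
P:2↔0 J1 <3,1,0>
R:0↔1 J1 <3,2,0>
#3 <4,2,0>
P:3↔0 J1 <4,3,0>
#4 <5,3,0>
PS:0↔4 J2 <5,3,1>
R:2↔1 J1 <5,4,1>
P:2↔4 J1 <5,5,1>
R:2↔3 J1 <5,6,1>
R:4↔1 J1 <5,7,1>
3×4 − 2×7 − 1×1 = -3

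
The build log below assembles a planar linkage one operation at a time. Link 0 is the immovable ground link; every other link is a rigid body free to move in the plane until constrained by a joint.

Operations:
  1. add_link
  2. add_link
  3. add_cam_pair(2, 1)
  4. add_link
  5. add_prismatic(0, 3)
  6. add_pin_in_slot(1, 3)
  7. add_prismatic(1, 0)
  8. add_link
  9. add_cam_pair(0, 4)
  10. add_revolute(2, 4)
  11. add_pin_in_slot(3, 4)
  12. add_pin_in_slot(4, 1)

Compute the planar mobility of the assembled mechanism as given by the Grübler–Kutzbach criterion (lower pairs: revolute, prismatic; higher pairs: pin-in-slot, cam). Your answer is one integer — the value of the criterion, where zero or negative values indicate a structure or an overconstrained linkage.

M = 1

ground; <1,0,0>
#1 <2,0,0>
#2 <3,0,0>
C:2↔1 J2 <3,0,1>
#3 <4,0,1>
P:0↔3 J1 <4,1,1>
PS:1↔3 J2 <4,1,2>
P:1↔0 J1 <4,2,2>
#4 <5,2,2>
C:0↔4 J2 <5,2,3>
R:2↔4 J1 <5,3,3>
PS:3↔4 J2 <5,3,4>
PS:4↔1 J2 <5,3,5>
3×4 − 2×3 − 1×5 = 1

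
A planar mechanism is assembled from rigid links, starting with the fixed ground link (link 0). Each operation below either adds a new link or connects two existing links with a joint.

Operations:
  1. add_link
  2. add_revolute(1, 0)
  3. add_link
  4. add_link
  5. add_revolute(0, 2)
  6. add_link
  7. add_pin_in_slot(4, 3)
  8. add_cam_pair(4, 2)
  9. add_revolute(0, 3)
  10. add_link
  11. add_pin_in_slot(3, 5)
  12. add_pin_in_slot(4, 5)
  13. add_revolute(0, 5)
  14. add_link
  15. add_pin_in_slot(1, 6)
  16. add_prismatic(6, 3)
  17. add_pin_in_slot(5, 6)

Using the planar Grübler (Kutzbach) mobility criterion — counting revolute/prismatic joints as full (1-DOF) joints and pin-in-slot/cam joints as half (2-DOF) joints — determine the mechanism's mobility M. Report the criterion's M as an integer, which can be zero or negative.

M = 2

(L,J1,J2)=(1,0,0); link0 fixed
link1: (2,0,0)
R 1-0 [J1]: (2,1,0)
link2: (3,1,0)
link3: (4,1,0)
R 0-2 [J1]: (4,2,0)
link4: (5,2,0)
PS 4-3 [J2]: (5,2,1)
C 4-2 [J2]: (5,2,2)
R 0-3 [J1]: (5,3,2)
link5: (6,3,2)
PS 3-5 [J2]: (6,3,3)
PS 4-5 [J2]: (6,3,4)
R 0-5 [J1]: (6,4,4)
link6: (7,4,4)
PS 1-6 [J2]: (7,4,5)
P 6-3 [J1]: (7,5,5)
PS 5-6 [J2]: (7,5,6)
Grübler: 3·6 − 2·5 − 6 = 2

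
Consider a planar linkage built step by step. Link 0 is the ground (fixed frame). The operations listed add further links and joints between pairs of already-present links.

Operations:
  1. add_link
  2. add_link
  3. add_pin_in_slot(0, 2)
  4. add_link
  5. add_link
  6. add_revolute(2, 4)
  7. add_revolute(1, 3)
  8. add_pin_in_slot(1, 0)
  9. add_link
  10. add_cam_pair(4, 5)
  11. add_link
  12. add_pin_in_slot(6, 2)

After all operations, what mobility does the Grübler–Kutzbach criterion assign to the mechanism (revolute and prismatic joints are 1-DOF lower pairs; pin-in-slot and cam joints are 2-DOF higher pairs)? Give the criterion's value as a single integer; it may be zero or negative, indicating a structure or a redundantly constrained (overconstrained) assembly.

link 0 = ground. State L|J1|J2 = 1|0|0
+link1  2|0|0
+link2  3|0|0
PS(0,2) f=2→J2  3|0|1
+link3  4|0|1
+link4  5|0|1
R(2,4) f=1→J1  5|1|1
R(1,3) f=1→J1  5|2|1
PS(1,0) f=2→J2  5|2|2
+link5  6|2|2
C(4,5) f=2→J2  6|2|3
+link6  7|2|3
PS(6,2) f=2→J2  7|2|4
M = 3(7−1)−2·2−4 = 18−4−4 = 10

M = 10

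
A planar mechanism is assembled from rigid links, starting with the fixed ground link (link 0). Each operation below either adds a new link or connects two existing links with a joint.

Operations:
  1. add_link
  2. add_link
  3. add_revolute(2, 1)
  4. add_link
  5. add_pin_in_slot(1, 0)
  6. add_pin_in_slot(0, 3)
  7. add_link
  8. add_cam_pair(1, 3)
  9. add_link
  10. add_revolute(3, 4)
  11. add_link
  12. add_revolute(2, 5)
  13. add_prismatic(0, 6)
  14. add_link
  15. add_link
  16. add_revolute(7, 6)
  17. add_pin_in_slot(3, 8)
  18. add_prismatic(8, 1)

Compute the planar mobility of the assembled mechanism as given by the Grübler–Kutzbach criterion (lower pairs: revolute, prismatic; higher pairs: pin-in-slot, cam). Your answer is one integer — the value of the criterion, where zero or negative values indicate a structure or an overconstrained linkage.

ground; <1,0,0>
#1 <2,0,0>
#2 <3,0,0>
R:2↔1 J1 <3,1,0>
#3 <4,1,0>
PS:1↔0 J2 <4,1,1>
PS:0↔3 J2 <4,1,2>
#4 <5,1,2>
C:1↔3 J2 <5,1,3>
#5 <6,1,3>
R:3↔4 J1 <6,2,3>
#6 <7,2,3>
R:2↔5 J1 <7,3,3>
P:0↔6 J1 <7,4,3>
#7 <8,4,3>
#8 <9,4,3>
R:7↔6 J1 <9,5,3>
PS:3↔8 J2 <9,5,4>
P:8↔1 J1 <9,6,4>
3×8 − 2×6 − 1×4 = 8

M = 8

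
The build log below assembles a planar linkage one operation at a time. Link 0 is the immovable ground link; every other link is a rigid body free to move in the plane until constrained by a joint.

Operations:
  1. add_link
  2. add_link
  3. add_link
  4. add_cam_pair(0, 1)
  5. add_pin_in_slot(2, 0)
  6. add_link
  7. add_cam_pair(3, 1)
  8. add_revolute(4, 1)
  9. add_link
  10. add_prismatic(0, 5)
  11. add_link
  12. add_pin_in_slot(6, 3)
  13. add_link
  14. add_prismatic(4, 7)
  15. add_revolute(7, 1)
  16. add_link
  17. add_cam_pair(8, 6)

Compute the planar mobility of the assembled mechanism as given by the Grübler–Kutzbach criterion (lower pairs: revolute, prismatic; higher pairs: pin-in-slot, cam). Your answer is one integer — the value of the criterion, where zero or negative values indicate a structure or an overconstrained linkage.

M = 11

L=1 J1=0 J2=0
add link → L=2 J1=0 J2=0
add link → L=3 J1=0 J2=0
add link → L=4 J1=0 J2=0
C@0,1 dof=2 J2 → L=4 J1=0 J2=1
PS@2,0 dof=2 J2 → L=4 J1=0 J2=2
add link → L=5 J1=0 J2=2
C@3,1 dof=2 J2 → L=5 J1=0 J2=3
R@4,1 dof=1 J1 → L=5 J1=1 J2=3
add link → L=6 J1=1 J2=3
P@0,5 dof=1 J1 → L=6 J1=2 J2=3
add link → L=7 J1=2 J2=3
PS@6,3 dof=2 J2 → L=7 J1=2 J2=4
add link → L=8 J1=2 J2=4
P@4,7 dof=1 J1 → L=8 J1=3 J2=4
R@7,1 dof=1 J1 → L=8 J1=4 J2=4
add link → L=9 J1=4 J2=4
C@8,6 dof=2 J2 → L=9 J1=4 J2=5
M=3(L−1)−2J1−J2=3·8−2·4−5=11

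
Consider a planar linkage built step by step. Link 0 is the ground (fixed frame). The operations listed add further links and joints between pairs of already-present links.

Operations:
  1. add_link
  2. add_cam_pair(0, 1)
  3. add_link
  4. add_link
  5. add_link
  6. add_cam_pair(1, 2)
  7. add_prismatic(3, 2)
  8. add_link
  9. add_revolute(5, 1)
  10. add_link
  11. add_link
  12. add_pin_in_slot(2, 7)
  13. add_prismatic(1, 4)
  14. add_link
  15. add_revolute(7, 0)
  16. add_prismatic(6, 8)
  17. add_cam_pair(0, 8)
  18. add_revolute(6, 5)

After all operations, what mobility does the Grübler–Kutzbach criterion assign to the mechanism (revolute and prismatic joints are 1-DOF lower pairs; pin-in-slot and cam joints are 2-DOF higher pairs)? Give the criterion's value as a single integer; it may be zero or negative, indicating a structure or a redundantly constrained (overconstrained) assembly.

M = 8

L=1 J1=0 J2=0
add link → L=2 J1=0 J2=0
C@0,1 dof=2 J2 → L=2 J1=0 J2=1
add link → L=3 J1=0 J2=1
add link → L=4 J1=0 J2=1
add link → L=5 J1=0 J2=1
C@1,2 dof=2 J2 → L=5 J1=0 J2=2
P@3,2 dof=1 J1 → L=5 J1=1 J2=2
add link → L=6 J1=1 J2=2
R@5,1 dof=1 J1 → L=6 J1=2 J2=2
add link → L=7 J1=2 J2=2
add link → L=8 J1=2 J2=2
PS@2,7 dof=2 J2 → L=8 J1=2 J2=3
P@1,4 dof=1 J1 → L=8 J1=3 J2=3
add link → L=9 J1=3 J2=3
R@7,0 dof=1 J1 → L=9 J1=4 J2=3
P@6,8 dof=1 J1 → L=9 J1=5 J2=3
C@0,8 dof=2 J2 → L=9 J1=5 J2=4
R@6,5 dof=1 J1 → L=9 J1=6 J2=4
M=3(L−1)−2J1−J2=3·8−2·6−4=8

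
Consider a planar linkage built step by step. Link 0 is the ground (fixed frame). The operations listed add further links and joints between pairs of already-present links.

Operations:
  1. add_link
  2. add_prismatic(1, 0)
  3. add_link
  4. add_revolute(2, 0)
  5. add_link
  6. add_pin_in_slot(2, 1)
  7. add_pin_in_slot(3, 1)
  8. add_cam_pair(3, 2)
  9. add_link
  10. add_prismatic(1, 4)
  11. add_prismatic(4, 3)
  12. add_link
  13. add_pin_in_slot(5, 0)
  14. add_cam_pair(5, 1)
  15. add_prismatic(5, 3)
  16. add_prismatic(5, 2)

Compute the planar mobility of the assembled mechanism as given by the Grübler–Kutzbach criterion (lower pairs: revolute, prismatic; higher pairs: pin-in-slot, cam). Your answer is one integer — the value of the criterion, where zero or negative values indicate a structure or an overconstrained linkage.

L=1 J1=0 J2=0
add link → L=2 J1=0 J2=0
P@1,0 dof=1 J1 → L=2 J1=1 J2=0
add link → L=3 J1=1 J2=0
R@2,0 dof=1 J1 → L=3 J1=2 J2=0
add link → L=4 J1=2 J2=0
PS@2,1 dof=2 J2 → L=4 J1=2 J2=1
PS@3,1 dof=2 J2 → L=4 J1=2 J2=2
C@3,2 dof=2 J2 → L=4 J1=2 J2=3
add link → L=5 J1=2 J2=3
P@1,4 dof=1 J1 → L=5 J1=3 J2=3
P@4,3 dof=1 J1 → L=5 J1=4 J2=3
add link → L=6 J1=4 J2=3
PS@5,0 dof=2 J2 → L=6 J1=4 J2=4
C@5,1 dof=2 J2 → L=6 J1=4 J2=5
P@5,3 dof=1 J1 → L=6 J1=5 J2=5
P@5,2 dof=1 J1 → L=6 J1=6 J2=5
M=3(L−1)−2J1−J2=3·5−2·6−5=-2

M = -2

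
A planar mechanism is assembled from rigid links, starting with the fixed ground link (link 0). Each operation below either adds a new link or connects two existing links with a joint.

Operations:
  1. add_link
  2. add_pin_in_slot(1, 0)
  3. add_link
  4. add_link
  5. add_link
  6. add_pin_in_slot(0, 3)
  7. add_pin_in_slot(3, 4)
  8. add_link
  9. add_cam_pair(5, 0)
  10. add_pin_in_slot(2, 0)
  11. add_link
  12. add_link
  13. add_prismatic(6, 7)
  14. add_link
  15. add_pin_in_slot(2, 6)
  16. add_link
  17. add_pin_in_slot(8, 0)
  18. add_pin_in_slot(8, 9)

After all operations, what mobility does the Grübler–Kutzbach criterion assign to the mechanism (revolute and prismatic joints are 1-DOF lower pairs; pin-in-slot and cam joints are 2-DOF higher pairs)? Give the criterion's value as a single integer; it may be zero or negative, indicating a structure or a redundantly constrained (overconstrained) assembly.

M = 17

link 0 = ground. State L|J1|J2 = 1|0|0
+link1  2|0|0
PS(1,0) f=2→J2  2|0|1
+link2  3|0|1
+link3  4|0|1
+link4  5|0|1
PS(0,3) f=2→J2  5|0|2
PS(3,4) f=2→J2  5|0|3
+link5  6|0|3
C(5,0) f=2→J2  6|0|4
PS(2,0) f=2→J2  6|0|5
+link6  7|0|5
+link7  8|0|5
P(6,7) f=1→J1  8|1|5
+link8  9|1|5
PS(2,6) f=2→J2  9|1|6
+link9  10|1|6
PS(8,0) f=2→J2  10|1|7
PS(8,9) f=2→J2  10|1|8
M = 3(10−1)−2·1−8 = 27−2−8 = 17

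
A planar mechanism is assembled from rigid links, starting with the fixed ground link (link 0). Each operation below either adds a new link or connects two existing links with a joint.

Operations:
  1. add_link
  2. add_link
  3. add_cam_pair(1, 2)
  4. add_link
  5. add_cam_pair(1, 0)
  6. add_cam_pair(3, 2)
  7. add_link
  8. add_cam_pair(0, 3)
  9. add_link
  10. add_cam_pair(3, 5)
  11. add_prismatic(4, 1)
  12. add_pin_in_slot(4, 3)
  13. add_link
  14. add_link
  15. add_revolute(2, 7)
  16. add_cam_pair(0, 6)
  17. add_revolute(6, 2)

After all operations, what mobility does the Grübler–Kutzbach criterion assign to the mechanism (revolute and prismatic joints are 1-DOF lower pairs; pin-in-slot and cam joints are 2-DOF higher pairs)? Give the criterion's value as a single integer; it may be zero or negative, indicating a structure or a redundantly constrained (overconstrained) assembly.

M = 8

L=1 J1=0 J2=0
add link → L=2 J1=0 J2=0
add link → L=3 J1=0 J2=0
C@1,2 dof=2 J2 → L=3 J1=0 J2=1
add link → L=4 J1=0 J2=1
C@1,0 dof=2 J2 → L=4 J1=0 J2=2
C@3,2 dof=2 J2 → L=4 J1=0 J2=3
add link → L=5 J1=0 J2=3
C@0,3 dof=2 J2 → L=5 J1=0 J2=4
add link → L=6 J1=0 J2=4
C@3,5 dof=2 J2 → L=6 J1=0 J2=5
P@4,1 dof=1 J1 → L=6 J1=1 J2=5
PS@4,3 dof=2 J2 → L=6 J1=1 J2=6
add link → L=7 J1=1 J2=6
add link → L=8 J1=1 J2=6
R@2,7 dof=1 J1 → L=8 J1=2 J2=6
C@0,6 dof=2 J2 → L=8 J1=2 J2=7
R@6,2 dof=1 J1 → L=8 J1=3 J2=7
M=3(L−1)−2J1−J2=3·7−2·3−7=8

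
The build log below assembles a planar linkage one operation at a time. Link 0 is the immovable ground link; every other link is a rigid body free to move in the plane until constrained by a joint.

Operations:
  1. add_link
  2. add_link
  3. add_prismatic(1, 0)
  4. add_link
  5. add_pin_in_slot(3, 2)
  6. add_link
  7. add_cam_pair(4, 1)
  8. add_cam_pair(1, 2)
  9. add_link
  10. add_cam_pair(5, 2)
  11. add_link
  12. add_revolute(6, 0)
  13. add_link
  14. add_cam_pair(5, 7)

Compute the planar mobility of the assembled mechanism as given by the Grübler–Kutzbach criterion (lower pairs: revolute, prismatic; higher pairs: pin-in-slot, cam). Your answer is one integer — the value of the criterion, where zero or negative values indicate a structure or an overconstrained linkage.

M = 12

[1;0;0] (link 0 is ground)
L+ [2;0;0]
L+ [3;0;0]
P(1,0)∈J1 [3;1;0]
L+ [4;1;0]
PS(3,2)∈J2 [4;1;1]
L+ [5;1;1]
C(4,1)∈J2 [5;1;2]
C(1,2)∈J2 [5;1;3]
L+ [6;1;3]
C(5,2)∈J2 [6;1;4]
L+ [7;1;4]
R(6,0)∈J1 [7;2;4]
L+ [8;2;4]
C(5,7)∈J2 [8;2;5]
mobility = 21 − 4 − 5 = 12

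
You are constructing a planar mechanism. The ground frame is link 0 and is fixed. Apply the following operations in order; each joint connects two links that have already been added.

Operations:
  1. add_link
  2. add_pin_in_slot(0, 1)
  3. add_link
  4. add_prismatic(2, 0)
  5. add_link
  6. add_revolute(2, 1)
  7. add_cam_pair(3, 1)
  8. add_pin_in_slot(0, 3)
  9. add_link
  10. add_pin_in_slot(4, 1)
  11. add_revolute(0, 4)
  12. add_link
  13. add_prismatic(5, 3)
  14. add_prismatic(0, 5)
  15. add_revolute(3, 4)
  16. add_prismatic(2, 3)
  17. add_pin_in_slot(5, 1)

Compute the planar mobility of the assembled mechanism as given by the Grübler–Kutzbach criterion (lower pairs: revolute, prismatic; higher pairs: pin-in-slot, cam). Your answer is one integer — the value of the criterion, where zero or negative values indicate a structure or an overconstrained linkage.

M = -4

L=1 J1=0 J2=0
add link → L=2 J1=0 J2=0
PS@0,1 dof=2 J2 → L=2 J1=0 J2=1
add link → L=3 J1=0 J2=1
P@2,0 dof=1 J1 → L=3 J1=1 J2=1
add link → L=4 J1=1 J2=1
R@2,1 dof=1 J1 → L=4 J1=2 J2=1
C@3,1 dof=2 J2 → L=4 J1=2 J2=2
PS@0,3 dof=2 J2 → L=4 J1=2 J2=3
add link → L=5 J1=2 J2=3
PS@4,1 dof=2 J2 → L=5 J1=2 J2=4
R@0,4 dof=1 J1 → L=5 J1=3 J2=4
add link → L=6 J1=3 J2=4
P@5,3 dof=1 J1 → L=6 J1=4 J2=4
P@0,5 dof=1 J1 → L=6 J1=5 J2=4
R@3,4 dof=1 J1 → L=6 J1=6 J2=4
P@2,3 dof=1 J1 → L=6 J1=7 J2=4
PS@5,1 dof=2 J2 → L=6 J1=7 J2=5
M=3(L−1)−2J1−J2=3·5−2·7−5=-4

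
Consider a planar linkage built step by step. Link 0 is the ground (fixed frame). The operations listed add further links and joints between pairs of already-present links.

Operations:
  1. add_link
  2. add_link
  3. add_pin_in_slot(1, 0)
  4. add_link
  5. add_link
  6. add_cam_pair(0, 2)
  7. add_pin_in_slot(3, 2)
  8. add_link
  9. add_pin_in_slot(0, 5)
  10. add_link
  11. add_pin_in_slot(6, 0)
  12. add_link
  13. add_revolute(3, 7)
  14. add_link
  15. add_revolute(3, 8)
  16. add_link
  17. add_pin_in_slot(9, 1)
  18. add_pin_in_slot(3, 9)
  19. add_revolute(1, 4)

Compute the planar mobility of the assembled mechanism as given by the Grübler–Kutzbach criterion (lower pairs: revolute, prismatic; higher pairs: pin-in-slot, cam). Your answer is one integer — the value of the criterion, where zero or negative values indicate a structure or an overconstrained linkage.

(L,J1,J2)=(1,0,0); link0 fixed
link1: (2,0,0)
link2: (3,0,0)
PS 1-0 [J2]: (3,0,1)
link3: (4,0,1)
link4: (5,0,1)
C 0-2 [J2]: (5,0,2)
PS 3-2 [J2]: (5,0,3)
link5: (6,0,3)
PS 0-5 [J2]: (6,0,4)
link6: (7,0,4)
PS 6-0 [J2]: (7,0,5)
link7: (8,0,5)
R 3-7 [J1]: (8,1,5)
link8: (9,1,5)
R 3-8 [J1]: (9,2,5)
link9: (10,2,5)
PS 9-1 [J2]: (10,2,6)
PS 3-9 [J2]: (10,2,7)
R 1-4 [J1]: (10,3,7)
Grübler: 3·9 − 2·3 − 7 = 14

M = 14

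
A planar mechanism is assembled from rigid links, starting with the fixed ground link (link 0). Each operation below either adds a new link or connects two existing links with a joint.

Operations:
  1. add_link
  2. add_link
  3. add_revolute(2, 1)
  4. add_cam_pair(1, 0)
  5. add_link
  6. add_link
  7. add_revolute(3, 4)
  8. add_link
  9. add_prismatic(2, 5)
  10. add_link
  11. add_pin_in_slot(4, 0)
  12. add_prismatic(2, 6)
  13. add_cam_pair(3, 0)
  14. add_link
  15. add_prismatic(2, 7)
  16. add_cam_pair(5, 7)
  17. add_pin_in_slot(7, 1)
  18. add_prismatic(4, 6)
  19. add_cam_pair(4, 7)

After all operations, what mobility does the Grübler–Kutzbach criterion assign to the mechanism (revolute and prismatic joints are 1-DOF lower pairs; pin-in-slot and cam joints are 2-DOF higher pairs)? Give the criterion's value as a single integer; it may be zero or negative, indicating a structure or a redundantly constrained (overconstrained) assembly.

link 0 = ground. State L|J1|J2 = 1|0|0
+link1  2|0|0
+link2  3|0|0
R(2,1) f=1→J1  3|1|0
C(1,0) f=2→J2  3|1|1
+link3  4|1|1
+link4  5|1|1
R(3,4) f=1→J1  5|2|1
+link5  6|2|1
P(2,5) f=1→J1  6|3|1
+link6  7|3|1
PS(4,0) f=2→J2  7|3|2
P(2,6) f=1→J1  7|4|2
C(3,0) f=2→J2  7|4|3
+link7  8|4|3
P(2,7) f=1→J1  8|5|3
C(5,7) f=2→J2  8|5|4
PS(7,1) f=2→J2  8|5|5
P(4,6) f=1→J1  8|6|5
C(4,7) f=2→J2  8|6|6
M = 3(8−1)−2·6−6 = 21−12−6 = 3

M = 3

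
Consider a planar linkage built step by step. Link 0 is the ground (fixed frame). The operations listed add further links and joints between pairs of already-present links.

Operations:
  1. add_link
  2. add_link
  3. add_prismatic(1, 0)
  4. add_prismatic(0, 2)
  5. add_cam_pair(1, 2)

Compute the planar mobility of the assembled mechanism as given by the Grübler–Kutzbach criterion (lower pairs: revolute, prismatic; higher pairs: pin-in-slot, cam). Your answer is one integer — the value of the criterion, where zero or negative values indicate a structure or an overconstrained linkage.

link 0 = ground. State L|J1|J2 = 1|0|0
+link1  2|0|0
+link2  3|0|0
P(1,0) f=1→J1  3|1|0
P(0,2) f=1→J1  3|2|0
C(1,2) f=2→J2  3|2|1
M = 3(3−1)−2·2−1 = 6−4−1 = 1

M = 1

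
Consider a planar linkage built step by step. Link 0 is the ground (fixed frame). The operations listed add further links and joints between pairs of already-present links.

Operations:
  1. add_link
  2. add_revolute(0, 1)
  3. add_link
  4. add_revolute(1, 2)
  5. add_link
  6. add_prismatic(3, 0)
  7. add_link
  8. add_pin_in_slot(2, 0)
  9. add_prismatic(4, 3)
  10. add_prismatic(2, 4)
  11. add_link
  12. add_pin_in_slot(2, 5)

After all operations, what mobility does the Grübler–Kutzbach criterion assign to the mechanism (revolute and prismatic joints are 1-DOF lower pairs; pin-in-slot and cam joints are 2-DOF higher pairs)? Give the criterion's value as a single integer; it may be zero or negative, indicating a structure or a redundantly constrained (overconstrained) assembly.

M = 3

[1;0;0] (link 0 is ground)
L+ [2;0;0]
R(0,1)∈J1 [2;1;0]
L+ [3;1;0]
R(1,2)∈J1 [3;2;0]
L+ [4;2;0]
P(3,0)∈J1 [4;3;0]
L+ [5;3;0]
PS(2,0)∈J2 [5;3;1]
P(4,3)∈J1 [5;4;1]
P(2,4)∈J1 [5;5;1]
L+ [6;5;1]
PS(2,5)∈J2 [6;5;2]
mobility = 15 − 10 − 2 = 3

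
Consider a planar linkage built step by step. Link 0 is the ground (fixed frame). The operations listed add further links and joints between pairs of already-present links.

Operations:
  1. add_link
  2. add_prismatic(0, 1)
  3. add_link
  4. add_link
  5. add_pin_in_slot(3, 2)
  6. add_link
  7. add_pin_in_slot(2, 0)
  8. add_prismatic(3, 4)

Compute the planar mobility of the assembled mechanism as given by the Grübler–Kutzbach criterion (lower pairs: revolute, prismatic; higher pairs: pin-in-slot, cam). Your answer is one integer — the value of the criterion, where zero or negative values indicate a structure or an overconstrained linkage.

M = 6

link 0 = ground. State L|J1|J2 = 1|0|0
+link1  2|0|0
P(0,1) f=1→J1  2|1|0
+link2  3|1|0
+link3  4|1|0
PS(3,2) f=2→J2  4|1|1
+link4  5|1|1
PS(2,0) f=2→J2  5|1|2
P(3,4) f=1→J1  5|2|2
M = 3(5−1)−2·2−2 = 12−4−2 = 6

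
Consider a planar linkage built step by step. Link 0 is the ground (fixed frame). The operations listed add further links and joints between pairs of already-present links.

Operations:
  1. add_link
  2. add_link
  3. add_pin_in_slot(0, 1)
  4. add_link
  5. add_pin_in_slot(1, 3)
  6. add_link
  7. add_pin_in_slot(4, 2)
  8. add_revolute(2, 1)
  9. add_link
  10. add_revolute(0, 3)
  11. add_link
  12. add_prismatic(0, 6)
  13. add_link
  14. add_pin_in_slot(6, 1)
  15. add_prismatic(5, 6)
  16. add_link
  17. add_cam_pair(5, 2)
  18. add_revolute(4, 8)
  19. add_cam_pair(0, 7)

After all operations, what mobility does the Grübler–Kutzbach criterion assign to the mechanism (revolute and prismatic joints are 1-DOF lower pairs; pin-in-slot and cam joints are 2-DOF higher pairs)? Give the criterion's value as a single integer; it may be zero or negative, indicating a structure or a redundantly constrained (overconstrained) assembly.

M = 8

[1;0;0] (link 0 is ground)
L+ [2;0;0]
L+ [3;0;0]
PS(0,1)∈J2 [3;0;1]
L+ [4;0;1]
PS(1,3)∈J2 [4;0;2]
L+ [5;0;2]
PS(4,2)∈J2 [5;0;3]
R(2,1)∈J1 [5;1;3]
L+ [6;1;3]
R(0,3)∈J1 [6;2;3]
L+ [7;2;3]
P(0,6)∈J1 [7;3;3]
L+ [8;3;3]
PS(6,1)∈J2 [8;3;4]
P(5,6)∈J1 [8;4;4]
L+ [9;4;4]
C(5,2)∈J2 [9;4;5]
R(4,8)∈J1 [9;5;5]
C(0,7)∈J2 [9;5;6]
mobility = 24 − 10 − 6 = 8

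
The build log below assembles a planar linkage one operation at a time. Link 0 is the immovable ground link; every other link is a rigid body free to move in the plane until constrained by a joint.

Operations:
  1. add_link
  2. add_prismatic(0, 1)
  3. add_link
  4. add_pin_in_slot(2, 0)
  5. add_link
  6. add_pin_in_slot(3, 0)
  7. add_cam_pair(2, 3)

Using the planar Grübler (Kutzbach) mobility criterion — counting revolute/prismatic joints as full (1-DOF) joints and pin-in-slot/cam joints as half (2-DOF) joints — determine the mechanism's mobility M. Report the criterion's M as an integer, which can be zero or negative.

[1;0;0] (link 0 is ground)
L+ [2;0;0]
P(0,1)∈J1 [2;1;0]
L+ [3;1;0]
PS(2,0)∈J2 [3;1;1]
L+ [4;1;1]
PS(3,0)∈J2 [4;1;2]
C(2,3)∈J2 [4;1;3]
mobility = 9 − 2 − 3 = 4

M = 4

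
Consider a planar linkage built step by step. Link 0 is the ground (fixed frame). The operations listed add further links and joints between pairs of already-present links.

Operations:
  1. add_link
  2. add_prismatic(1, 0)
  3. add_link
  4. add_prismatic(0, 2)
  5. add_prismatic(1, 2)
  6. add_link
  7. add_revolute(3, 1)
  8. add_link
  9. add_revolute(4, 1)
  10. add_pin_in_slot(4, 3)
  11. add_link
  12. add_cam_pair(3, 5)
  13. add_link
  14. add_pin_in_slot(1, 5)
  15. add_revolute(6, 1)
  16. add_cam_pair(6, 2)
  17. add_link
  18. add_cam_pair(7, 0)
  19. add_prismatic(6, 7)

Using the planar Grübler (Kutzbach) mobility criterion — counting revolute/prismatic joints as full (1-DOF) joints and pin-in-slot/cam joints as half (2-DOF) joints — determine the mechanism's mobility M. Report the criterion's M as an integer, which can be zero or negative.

M = 2

[1;0;0] (link 0 is ground)
L+ [2;0;0]
P(1,0)∈J1 [2;1;0]
L+ [3;1;0]
P(0,2)∈J1 [3;2;0]
P(1,2)∈J1 [3;3;0]
L+ [4;3;0]
R(3,1)∈J1 [4;4;0]
L+ [5;4;0]
R(4,1)∈J1 [5;5;0]
PS(4,3)∈J2 [5;5;1]
L+ [6;5;1]
C(3,5)∈J2 [6;5;2]
L+ [7;5;2]
PS(1,5)∈J2 [7;5;3]
R(6,1)∈J1 [7;6;3]
C(6,2)∈J2 [7;6;4]
L+ [8;6;4]
C(7,0)∈J2 [8;6;5]
P(6,7)∈J1 [8;7;5]
mobility = 21 − 14 − 5 = 2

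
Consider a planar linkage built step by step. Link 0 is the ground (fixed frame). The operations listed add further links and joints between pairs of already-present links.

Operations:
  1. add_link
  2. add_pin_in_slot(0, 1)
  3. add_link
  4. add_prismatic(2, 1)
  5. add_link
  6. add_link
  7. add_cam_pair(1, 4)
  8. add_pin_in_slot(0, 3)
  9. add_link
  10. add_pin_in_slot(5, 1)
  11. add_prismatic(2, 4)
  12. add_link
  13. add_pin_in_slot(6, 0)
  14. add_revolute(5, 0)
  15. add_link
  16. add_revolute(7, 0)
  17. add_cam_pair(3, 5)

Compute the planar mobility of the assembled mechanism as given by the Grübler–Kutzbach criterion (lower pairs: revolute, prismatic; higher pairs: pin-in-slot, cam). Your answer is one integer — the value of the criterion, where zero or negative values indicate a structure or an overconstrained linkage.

(L,J1,J2)=(1,0,0); link0 fixed
link1: (2,0,0)
PS 0-1 [J2]: (2,0,1)
link2: (3,0,1)
P 2-1 [J1]: (3,1,1)
link3: (4,1,1)
link4: (5,1,1)
C 1-4 [J2]: (5,1,2)
PS 0-3 [J2]: (5,1,3)
link5: (6,1,3)
PS 5-1 [J2]: (6,1,4)
P 2-4 [J1]: (6,2,4)
link6: (7,2,4)
PS 6-0 [J2]: (7,2,5)
R 5-0 [J1]: (7,3,5)
link7: (8,3,5)
R 7-0 [J1]: (8,4,5)
C 3-5 [J2]: (8,4,6)
Grübler: 3·7 − 2·4 − 6 = 7

M = 7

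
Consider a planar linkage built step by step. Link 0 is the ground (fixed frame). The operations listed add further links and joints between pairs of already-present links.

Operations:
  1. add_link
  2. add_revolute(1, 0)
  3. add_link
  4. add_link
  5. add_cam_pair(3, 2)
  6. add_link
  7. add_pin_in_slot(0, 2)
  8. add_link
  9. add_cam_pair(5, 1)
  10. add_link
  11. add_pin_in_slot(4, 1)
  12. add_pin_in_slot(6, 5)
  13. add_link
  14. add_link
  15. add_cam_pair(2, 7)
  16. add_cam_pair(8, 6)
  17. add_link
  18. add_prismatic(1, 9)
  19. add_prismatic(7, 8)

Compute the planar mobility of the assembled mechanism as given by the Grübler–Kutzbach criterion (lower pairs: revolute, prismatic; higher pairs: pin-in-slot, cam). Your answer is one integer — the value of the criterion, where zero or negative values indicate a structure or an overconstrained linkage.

M = 14

(L,J1,J2)=(1,0,0); link0 fixed
link1: (2,0,0)
R 1-0 [J1]: (2,1,0)
link2: (3,1,0)
link3: (4,1,0)
C 3-2 [J2]: (4,1,1)
link4: (5,1,1)
PS 0-2 [J2]: (5,1,2)
link5: (6,1,2)
C 5-1 [J2]: (6,1,3)
link6: (7,1,3)
PS 4-1 [J2]: (7,1,4)
PS 6-5 [J2]: (7,1,5)
link7: (8,1,5)
link8: (9,1,5)
C 2-7 [J2]: (9,1,6)
C 8-6 [J2]: (9,1,7)
link9: (10,1,7)
P 1-9 [J1]: (10,2,7)
P 7-8 [J1]: (10,3,7)
Grübler: 3·9 − 2·3 − 7 = 14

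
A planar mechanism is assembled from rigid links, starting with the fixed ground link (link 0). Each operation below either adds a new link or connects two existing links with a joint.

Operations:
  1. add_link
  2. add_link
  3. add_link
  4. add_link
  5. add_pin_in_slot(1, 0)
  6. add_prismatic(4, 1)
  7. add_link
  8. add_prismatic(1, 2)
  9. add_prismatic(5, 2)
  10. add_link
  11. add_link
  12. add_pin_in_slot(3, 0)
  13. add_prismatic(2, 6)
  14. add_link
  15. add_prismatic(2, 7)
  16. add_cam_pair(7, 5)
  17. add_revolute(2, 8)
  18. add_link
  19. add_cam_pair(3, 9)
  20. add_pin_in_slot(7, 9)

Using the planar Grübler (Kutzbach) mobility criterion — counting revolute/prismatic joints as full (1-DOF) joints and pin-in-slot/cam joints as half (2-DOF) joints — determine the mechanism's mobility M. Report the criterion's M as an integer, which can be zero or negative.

link 0 = ground. State L|J1|J2 = 1|0|0
+link1  2|0|0
+link2  3|0|0
+link3  4|0|0
+link4  5|0|0
PS(1,0) f=2→J2  5|0|1
P(4,1) f=1→J1  5|1|1
+link5  6|1|1
P(1,2) f=1→J1  6|2|1
P(5,2) f=1→J1  6|3|1
+link6  7|3|1
+link7  8|3|1
PS(3,0) f=2→J2  8|3|2
P(2,6) f=1→J1  8|4|2
+link8  9|4|2
P(2,7) f=1→J1  9|5|2
C(7,5) f=2→J2  9|5|3
R(2,8) f=1→J1  9|6|3
+link9  10|6|3
C(3,9) f=2→J2  10|6|4
PS(7,9) f=2→J2  10|6|5
M = 3(10−1)−2·6−5 = 27−12−5 = 10

M = 10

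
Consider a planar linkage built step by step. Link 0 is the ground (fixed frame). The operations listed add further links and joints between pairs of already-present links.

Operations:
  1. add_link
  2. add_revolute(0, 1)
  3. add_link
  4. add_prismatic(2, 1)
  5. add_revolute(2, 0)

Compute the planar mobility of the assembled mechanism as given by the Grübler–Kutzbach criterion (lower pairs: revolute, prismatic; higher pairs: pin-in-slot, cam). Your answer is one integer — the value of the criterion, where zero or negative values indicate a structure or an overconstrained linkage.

M = 0

(L,J1,J2)=(1,0,0); link0 fixed
link1: (2,0,0)
R 0-1 [J1]: (2,1,0)
link2: (3,1,0)
P 2-1 [J1]: (3,2,0)
R 2-0 [J1]: (3,3,0)
Grübler: 3·2 − 2·3 − 0 = 0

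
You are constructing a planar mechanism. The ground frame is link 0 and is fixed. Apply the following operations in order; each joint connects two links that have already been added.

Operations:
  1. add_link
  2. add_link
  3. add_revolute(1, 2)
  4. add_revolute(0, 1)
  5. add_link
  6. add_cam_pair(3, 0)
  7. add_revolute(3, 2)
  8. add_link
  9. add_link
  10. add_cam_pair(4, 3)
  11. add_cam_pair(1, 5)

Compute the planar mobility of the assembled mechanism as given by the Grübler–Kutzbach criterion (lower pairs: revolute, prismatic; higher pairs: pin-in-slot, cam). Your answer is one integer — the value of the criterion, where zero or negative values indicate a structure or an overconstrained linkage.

M = 6

ground; <1,0,0>
#1 <2,0,0>
#2 <3,0,0>
R:1↔2 J1 <3,1,0>
R:0↔1 J1 <3,2,0>
#3 <4,2,0>
C:3↔0 J2 <4,2,1>
R:3↔2 J1 <4,3,1>
#4 <5,3,1>
#5 <6,3,1>
C:4↔3 J2 <6,3,2>
C:1↔5 J2 <6,3,3>
3×5 − 2×3 − 1×3 = 6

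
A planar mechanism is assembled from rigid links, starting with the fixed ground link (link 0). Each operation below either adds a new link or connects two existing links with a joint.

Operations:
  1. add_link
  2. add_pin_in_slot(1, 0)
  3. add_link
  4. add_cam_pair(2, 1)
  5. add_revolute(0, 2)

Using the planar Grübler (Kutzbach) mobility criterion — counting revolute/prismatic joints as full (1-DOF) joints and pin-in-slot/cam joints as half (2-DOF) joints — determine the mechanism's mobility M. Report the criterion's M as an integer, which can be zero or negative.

M = 2

(L,J1,J2)=(1,0,0); link0 fixed
link1: (2,0,0)
PS 1-0 [J2]: (2,0,1)
link2: (3,0,1)
C 2-1 [J2]: (3,0,2)
R 0-2 [J1]: (3,1,2)
Grübler: 3·2 − 2·1 − 2 = 2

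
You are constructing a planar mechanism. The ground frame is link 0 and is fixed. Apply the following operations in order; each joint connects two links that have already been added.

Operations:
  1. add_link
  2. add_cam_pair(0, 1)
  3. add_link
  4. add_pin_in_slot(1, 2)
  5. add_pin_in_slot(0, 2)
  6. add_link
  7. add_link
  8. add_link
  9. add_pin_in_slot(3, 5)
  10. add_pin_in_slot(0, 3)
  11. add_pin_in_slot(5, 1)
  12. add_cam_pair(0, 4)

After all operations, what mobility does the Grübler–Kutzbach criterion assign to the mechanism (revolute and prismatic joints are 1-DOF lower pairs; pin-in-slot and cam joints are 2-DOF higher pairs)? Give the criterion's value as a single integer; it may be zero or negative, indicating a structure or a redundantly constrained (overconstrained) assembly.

M = 8

ground; <1,0,0>
#1 <2,0,0>
C:0↔1 J2 <2,0,1>
#2 <3,0,1>
PS:1↔2 J2 <3,0,2>
PS:0↔2 J2 <3,0,3>
#3 <4,0,3>
#4 <5,0,3>
#5 <6,0,3>
PS:3↔5 J2 <6,0,4>
PS:0↔3 J2 <6,0,5>
PS:5↔1 J2 <6,0,6>
C:0↔4 J2 <6,0,7>
3×5 − 2×0 − 1×7 = 8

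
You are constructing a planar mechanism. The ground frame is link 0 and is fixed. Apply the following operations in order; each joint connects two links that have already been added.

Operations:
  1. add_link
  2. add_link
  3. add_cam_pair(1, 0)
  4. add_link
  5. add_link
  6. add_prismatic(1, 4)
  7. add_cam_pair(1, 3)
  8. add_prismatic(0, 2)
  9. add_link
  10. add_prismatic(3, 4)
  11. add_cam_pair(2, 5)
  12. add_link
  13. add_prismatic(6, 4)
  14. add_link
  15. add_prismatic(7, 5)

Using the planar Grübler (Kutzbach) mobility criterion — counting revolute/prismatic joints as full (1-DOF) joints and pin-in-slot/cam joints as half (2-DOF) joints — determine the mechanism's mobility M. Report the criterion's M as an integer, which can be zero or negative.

M = 8

ground; <1,0,0>
#1 <2,0,0>
#2 <3,0,0>
C:1↔0 J2 <3,0,1>
#3 <4,0,1>
#4 <5,0,1>
P:1↔4 J1 <5,1,1>
C:1↔3 J2 <5,1,2>
P:0↔2 J1 <5,2,2>
#5 <6,2,2>
P:3↔4 J1 <6,3,2>
C:2↔5 J2 <6,3,3>
#6 <7,3,3>
P:6↔4 J1 <7,4,3>
#7 <8,4,3>
P:7↔5 J1 <8,5,3>
3×7 − 2×5 − 1×3 = 8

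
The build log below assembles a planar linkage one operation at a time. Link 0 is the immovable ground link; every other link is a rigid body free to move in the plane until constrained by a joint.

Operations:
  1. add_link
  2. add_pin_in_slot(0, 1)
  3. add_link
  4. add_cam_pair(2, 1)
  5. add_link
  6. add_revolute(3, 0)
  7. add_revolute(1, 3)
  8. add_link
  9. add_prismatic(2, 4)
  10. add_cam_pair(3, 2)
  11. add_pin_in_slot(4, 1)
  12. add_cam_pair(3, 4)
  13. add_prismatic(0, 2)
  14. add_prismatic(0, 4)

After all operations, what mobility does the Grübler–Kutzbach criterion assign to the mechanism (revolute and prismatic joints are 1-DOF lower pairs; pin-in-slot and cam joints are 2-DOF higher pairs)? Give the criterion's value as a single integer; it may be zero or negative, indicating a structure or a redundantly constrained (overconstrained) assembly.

(L,J1,J2)=(1,0,0); link0 fixed
link1: (2,0,0)
PS 0-1 [J2]: (2,0,1)
link2: (3,0,1)
C 2-1 [J2]: (3,0,2)
link3: (4,0,2)
R 3-0 [J1]: (4,1,2)
R 1-3 [J1]: (4,2,2)
link4: (5,2,2)
P 2-4 [J1]: (5,3,2)
C 3-2 [J2]: (5,3,3)
PS 4-1 [J2]: (5,3,4)
C 3-4 [J2]: (5,3,5)
P 0-2 [J1]: (5,4,5)
P 0-4 [J1]: (5,5,5)
Grübler: 3·4 − 2·5 − 5 = -3

M = -3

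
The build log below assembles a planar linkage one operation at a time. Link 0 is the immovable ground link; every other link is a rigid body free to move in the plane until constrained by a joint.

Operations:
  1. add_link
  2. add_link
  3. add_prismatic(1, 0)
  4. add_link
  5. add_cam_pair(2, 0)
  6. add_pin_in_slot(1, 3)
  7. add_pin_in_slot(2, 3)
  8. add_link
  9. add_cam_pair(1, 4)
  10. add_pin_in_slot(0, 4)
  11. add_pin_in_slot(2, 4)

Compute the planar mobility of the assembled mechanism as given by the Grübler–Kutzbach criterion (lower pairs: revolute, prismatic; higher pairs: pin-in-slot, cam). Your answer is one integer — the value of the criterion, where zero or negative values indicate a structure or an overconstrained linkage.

[1;0;0] (link 0 is ground)
L+ [2;0;0]
L+ [3;0;0]
P(1,0)∈J1 [3;1;0]
L+ [4;1;0]
C(2,0)∈J2 [4;1;1]
PS(1,3)∈J2 [4;1;2]
PS(2,3)∈J2 [4;1;3]
L+ [5;1;3]
C(1,4)∈J2 [5;1;4]
PS(0,4)∈J2 [5;1;5]
PS(2,4)∈J2 [5;1;6]
mobility = 12 − 2 − 6 = 4

M = 4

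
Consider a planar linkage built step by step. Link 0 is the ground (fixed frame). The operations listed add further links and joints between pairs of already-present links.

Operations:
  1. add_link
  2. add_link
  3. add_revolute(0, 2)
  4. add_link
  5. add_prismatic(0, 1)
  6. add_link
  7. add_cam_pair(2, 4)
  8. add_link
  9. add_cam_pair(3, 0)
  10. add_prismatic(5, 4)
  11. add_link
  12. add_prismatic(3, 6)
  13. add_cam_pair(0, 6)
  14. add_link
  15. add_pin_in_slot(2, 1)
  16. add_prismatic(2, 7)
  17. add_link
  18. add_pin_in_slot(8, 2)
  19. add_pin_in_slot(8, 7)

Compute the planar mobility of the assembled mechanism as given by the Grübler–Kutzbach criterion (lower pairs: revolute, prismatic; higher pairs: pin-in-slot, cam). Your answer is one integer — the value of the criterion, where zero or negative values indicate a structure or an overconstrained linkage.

M = 8

[1;0;0] (link 0 is ground)
L+ [2;0;0]
L+ [3;0;0]
R(0,2)∈J1 [3;1;0]
L+ [4;1;0]
P(0,1)∈J1 [4;2;0]
L+ [5;2;0]
C(2,4)∈J2 [5;2;1]
L+ [6;2;1]
C(3,0)∈J2 [6;2;2]
P(5,4)∈J1 [6;3;2]
L+ [7;3;2]
P(3,6)∈J1 [7;4;2]
C(0,6)∈J2 [7;4;3]
L+ [8;4;3]
PS(2,1)∈J2 [8;4;4]
P(2,7)∈J1 [8;5;4]
L+ [9;5;4]
PS(8,2)∈J2 [9;5;5]
PS(8,7)∈J2 [9;5;6]
mobility = 24 − 10 − 6 = 8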